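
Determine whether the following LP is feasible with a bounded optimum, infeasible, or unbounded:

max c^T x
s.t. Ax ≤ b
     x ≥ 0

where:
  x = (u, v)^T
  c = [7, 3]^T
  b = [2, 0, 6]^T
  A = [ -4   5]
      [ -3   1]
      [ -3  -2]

Unbounded (objective can increase without bound)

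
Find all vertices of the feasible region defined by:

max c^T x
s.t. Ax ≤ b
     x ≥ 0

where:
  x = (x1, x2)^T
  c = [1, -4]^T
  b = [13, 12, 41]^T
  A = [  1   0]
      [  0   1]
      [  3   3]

(0, 0), (13, 0), (13, 0.6667), (1.667, 12), (0, 12)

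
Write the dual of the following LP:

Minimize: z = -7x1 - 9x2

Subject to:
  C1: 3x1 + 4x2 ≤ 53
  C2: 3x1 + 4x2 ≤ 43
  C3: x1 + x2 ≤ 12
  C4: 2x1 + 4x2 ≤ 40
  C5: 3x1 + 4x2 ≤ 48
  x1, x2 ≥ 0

Primal min cᵀx s.t. Ax ≤ b, x ≥ 0  →  Dual max −bᵀy s.t. Aᵀy ≥ −c, y ≥ 0.

Maximize: z = -53y1 - 43y2 - 12y3 - 40y4 - 48y5

Subject to:
  3y1 + 3y2 + y3 + 2y4 + 3y5 ≥ 7
  4y1 + 4y2 + y3 + 4y4 + 4y5 ≥ 9
  y1, y2, y3, y4, y5 ≥ 0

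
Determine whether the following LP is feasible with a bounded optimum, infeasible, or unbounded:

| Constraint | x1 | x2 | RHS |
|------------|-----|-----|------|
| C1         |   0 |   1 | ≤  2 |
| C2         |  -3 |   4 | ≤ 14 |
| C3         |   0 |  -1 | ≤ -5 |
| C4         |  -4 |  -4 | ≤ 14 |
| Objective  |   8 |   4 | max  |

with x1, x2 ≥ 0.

Infeasible (no feasible solution exists)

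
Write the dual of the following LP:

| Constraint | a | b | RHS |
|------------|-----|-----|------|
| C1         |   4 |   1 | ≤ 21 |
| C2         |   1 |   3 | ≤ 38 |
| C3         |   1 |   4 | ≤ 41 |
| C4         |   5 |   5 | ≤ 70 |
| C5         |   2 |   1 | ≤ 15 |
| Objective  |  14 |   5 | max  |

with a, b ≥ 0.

Primal max cᵀx s.t. Ax ≤ b, x ≥ 0  →  Dual min bᵀy s.t. Aᵀy ≥ c, y ≥ 0.

Minimize: z = 21y1 + 38y2 + 41y3 + 70y4 + 15y5

Subject to:
  4y1 + y2 + y3 + 5y4 + 2y5 ≥ 14
  y1 + 3y2 + 4y3 + 5y4 + y5 ≥ 5
  y1, y2, y3, y4, y5 ≥ 0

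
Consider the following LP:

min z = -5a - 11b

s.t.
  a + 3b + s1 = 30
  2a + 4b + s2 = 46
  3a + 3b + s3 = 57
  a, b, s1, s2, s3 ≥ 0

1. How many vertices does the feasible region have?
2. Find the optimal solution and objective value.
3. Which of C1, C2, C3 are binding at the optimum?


1. 5
2. a = 9, b = 7, z = -122
3. C1, C2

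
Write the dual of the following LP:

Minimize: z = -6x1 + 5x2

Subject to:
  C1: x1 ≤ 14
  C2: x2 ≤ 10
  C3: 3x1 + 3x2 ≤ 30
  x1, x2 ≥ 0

Primal min cᵀx s.t. Ax ≤ b, x ≥ 0  →  Dual max −bᵀy s.t. Aᵀy ≥ −c, y ≥ 0.

Maximize: z = -14y1 - 10y2 - 30y3

Subject to:
  y1 + 3y3 ≥ 6
  y2 + 3y3 ≥ -5
  y1, y2, y3 ≥ 0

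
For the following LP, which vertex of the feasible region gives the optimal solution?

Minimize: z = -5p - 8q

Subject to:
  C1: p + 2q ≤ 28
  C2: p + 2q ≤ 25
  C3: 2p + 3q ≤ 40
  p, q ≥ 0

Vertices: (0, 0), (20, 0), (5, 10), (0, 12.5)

Evaluate the objective at each vertex of the feasible region:
  z(0, 0) = 0
  z(20, 0) = -100
  z(5, 10) = -105  ←
  z(0, 12.5) = -100
The minimum is at p = 5, q = 10.

(5, 10)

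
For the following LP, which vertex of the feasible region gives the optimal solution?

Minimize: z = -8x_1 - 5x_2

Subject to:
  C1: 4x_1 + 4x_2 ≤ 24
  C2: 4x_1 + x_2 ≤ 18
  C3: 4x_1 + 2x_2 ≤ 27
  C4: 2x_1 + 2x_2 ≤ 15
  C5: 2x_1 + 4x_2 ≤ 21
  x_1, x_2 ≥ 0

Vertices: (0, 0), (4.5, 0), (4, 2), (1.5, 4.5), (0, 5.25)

Evaluate the objective at each vertex of the feasible region:
  z(0, 0) = 0
  z(4.5, 0) = -36
  z(4, 2) = -42  ←
  z(1.5, 4.5) = -34.5
  z(0, 5.25) = -26.25
The minimum is at x_1 = 4, x_2 = 2.

(4, 2)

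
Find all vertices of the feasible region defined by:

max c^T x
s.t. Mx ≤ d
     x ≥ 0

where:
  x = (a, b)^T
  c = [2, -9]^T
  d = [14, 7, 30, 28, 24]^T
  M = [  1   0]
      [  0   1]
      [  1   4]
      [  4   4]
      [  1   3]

(0, 0), (7, 0), (0, 7)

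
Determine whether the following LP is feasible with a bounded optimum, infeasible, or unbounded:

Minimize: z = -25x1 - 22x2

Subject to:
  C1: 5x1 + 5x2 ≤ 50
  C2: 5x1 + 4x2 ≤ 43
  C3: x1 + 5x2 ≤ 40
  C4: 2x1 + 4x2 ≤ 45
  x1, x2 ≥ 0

Feasible with a bounded optimal solution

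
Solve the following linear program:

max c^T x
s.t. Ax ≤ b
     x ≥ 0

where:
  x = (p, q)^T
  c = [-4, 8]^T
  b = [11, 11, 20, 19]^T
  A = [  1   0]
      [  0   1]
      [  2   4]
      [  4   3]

Evaluate the objective at each vertex of the feasible region:
  z(0, 0) = 0
  z(4.75, 0) = -19
  z(1.6, 4.2) = 27.2
  z(0, 5) = 40  ←
The maximum is at p = 0, q = 5.

p = 0, q = 5, z = 40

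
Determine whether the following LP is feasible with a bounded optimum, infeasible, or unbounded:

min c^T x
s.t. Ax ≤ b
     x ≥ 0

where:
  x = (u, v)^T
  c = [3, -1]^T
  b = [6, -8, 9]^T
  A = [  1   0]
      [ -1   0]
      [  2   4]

Infeasible (no feasible solution exists)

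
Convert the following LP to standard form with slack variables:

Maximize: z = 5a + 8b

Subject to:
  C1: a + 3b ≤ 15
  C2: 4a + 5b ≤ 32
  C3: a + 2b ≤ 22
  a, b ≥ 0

max z = 5a + 8b

s.t.
  a + 3b + s1 = 15
  4a + 5b + s2 = 32
  a + 2b + s3 = 22
  a, b, s1, s2, s3 ≥ 0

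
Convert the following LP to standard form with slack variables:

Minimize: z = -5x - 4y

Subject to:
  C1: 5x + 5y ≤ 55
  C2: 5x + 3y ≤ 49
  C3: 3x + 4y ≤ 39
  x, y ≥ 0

min z = -5x - 4y

s.t.
  5x + 5y + s1 = 55
  5x + 3y + s2 = 49
  3x + 4y + s3 = 39
  x, y, s1, s2, s3 ≥ 0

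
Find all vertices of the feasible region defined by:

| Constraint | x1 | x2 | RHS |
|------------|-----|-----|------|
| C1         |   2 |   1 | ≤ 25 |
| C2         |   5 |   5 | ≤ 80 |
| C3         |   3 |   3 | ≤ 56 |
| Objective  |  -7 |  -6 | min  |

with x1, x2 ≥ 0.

(0, 0), (12.5, 0), (9, 7), (0, 16)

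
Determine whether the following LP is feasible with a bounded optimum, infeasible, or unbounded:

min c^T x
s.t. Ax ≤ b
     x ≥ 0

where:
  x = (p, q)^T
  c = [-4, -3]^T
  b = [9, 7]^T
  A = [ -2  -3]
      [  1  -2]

Unbounded (objective can decrease without bound)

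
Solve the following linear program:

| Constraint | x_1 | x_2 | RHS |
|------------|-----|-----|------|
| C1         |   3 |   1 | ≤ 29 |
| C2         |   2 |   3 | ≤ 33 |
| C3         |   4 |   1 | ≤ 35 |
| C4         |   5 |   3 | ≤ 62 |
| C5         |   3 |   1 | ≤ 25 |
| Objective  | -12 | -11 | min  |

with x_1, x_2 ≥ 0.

Evaluate the objective at each vertex of the feasible region:
  z(0, 0) = 0
  z(8.333, 0) = -100
  z(6, 7) = -149  ←
  z(0, 11) = -121
The minimum is at x_1 = 6, x_2 = 7.

x_1 = 6, x_2 = 7, z = -149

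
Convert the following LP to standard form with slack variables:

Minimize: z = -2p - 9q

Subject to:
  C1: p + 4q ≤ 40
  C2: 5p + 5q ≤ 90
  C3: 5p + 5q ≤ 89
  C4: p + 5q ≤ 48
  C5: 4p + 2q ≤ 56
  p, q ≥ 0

min z = -2p - 9q

s.t.
  p + 4q + s1 = 40
  5p + 5q + s2 = 90
  5p + 5q + s3 = 89
  p + 5q + s4 = 48
  4p + 2q + s5 = 56
  p, q, s1, s2, s3, s4, s5 ≥ 0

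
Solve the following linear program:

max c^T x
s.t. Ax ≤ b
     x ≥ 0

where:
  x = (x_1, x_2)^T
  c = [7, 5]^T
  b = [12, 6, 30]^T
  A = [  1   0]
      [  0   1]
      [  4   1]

Evaluate the objective at each vertex of the feasible region:
  z(0, 0) = 0
  z(7.5, 0) = 52.5
  z(6, 6) = 72  ←
  z(0, 6) = 30
The maximum is at x_1 = 6, x_2 = 6.

x_1 = 6, x_2 = 6, z = 72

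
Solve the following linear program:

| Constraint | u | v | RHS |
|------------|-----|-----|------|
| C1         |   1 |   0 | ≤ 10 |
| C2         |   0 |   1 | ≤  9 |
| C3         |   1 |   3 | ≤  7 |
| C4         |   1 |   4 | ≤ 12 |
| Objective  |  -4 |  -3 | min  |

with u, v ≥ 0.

Evaluate the objective at each vertex of the feasible region:
  z(0, 0) = 0
  z(7, 0) = -28  ←
  z(0, 2.333) = -7
The minimum is at u = 7, v = 0.

u = 7, v = 0, z = -28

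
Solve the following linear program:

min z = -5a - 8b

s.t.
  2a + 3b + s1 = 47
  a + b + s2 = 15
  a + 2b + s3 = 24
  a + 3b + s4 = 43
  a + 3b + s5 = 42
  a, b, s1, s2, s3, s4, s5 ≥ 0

Evaluate the objective at each vertex of the feasible region:
  z(0, 0) = 0
  z(15, 0) = -75
  z(6, 9) = -102  ←
  z(0, 12) = -96
The minimum is at a = 6, b = 9.

a = 6, b = 9, z = -102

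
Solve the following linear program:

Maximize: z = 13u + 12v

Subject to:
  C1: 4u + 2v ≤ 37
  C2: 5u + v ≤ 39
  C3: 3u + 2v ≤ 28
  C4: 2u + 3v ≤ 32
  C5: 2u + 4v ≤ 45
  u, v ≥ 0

Evaluate the objective at each vertex of the feasible region:
  z(0, 0) = 0
  z(7.8, 0) = 101.4
  z(7.143, 3.286) = 132.3
  z(4, 8) = 148  ←
  z(0, 10.67) = 128
The maximum is at u = 4, v = 8.

u = 4, v = 8, z = 148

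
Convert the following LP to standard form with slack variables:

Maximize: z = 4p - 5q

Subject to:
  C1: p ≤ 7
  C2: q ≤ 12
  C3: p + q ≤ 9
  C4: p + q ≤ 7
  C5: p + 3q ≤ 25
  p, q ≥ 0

max z = 4p - 5q

s.t.
  p + s1 = 7
  q + s2 = 12
  p + q + s3 = 9
  p + q + s4 = 7
  p + 3q + s5 = 25
  p, q, s1, s2, s3, s4, s5 ≥ 0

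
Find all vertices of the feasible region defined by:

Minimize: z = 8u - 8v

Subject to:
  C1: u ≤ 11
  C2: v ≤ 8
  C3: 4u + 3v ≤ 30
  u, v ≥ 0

(0, 0), (7.5, 0), (1.5, 8), (0, 8)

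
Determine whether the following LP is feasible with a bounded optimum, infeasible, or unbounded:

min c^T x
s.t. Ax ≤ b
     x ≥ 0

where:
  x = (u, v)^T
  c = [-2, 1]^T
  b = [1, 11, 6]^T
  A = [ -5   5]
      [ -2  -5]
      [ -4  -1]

Unbounded (objective can decrease without bound)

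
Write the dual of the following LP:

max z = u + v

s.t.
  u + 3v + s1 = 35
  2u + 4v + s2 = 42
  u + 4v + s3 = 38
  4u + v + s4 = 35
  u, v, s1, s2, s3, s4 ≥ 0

Primal max cᵀx s.t. Ax ≤ b, x ≥ 0  →  Dual min bᵀy s.t. Aᵀy ≥ c, y ≥ 0.

Minimize: z = 35y1 + 42y2 + 38y3 + 35y4

Subject to:
  y1 + 2y2 + y3 + 4y4 ≥ 1
  3y1 + 4y2 + 4y3 + y4 ≥ 1
  y1, y2, y3, y4 ≥ 0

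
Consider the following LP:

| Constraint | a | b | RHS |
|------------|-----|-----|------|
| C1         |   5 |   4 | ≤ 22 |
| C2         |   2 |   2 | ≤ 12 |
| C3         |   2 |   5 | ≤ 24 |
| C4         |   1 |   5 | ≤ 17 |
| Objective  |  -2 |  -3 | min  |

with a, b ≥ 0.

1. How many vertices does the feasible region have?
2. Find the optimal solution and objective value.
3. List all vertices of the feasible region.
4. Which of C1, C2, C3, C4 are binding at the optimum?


1. 4
2. a = 2, b = 3, z = -13
3. (0, 0), (4.4, 0), (2, 3), (0, 3.4)
4. C1, C4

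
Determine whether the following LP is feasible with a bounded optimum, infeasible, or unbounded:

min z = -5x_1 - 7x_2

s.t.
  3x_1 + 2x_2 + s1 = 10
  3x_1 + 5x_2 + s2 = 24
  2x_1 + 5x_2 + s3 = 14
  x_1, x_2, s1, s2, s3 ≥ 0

Feasible with a bounded optimal solution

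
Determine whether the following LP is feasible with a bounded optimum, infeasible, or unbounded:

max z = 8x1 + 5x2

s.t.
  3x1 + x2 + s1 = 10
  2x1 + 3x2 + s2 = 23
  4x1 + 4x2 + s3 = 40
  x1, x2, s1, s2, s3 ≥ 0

Feasible with a bounded optimal solution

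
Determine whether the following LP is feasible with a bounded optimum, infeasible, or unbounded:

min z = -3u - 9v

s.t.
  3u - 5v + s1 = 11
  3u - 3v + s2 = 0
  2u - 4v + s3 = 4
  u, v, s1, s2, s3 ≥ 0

Unbounded (objective can decrease without bound)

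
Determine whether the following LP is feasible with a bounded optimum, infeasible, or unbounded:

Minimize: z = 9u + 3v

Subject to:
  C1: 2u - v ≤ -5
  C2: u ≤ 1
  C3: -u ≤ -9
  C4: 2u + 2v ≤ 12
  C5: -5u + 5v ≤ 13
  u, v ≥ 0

Infeasible (no feasible solution exists)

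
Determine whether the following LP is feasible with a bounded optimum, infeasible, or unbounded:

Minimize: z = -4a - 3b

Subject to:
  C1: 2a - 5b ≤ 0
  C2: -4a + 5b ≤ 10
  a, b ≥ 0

Unbounded (objective can decrease without bound)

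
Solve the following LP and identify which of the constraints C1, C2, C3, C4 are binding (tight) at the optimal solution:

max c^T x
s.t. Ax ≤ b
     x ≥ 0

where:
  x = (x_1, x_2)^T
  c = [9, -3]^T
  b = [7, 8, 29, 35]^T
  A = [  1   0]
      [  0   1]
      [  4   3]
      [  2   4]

At x_1 = 7, x_2 = 0, compute slack b - a·x for each constraint:
  C1: 7 − 7 = 0  (binding)
  C2: 8 − 0 = 8  (slack)
  C3: 29 − 28 = 1  (slack)
  C4: 35 − 14 = 21  (slack)

Optimal: x_1 = 7, x_2 = 0
Binding: C1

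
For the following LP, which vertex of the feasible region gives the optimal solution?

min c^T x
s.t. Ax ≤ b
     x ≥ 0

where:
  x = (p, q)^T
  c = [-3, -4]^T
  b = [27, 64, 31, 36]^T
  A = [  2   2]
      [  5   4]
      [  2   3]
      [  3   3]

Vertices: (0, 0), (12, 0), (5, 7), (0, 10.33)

Evaluate the objective at each vertex of the feasible region:
  z(0, 0) = 0
  z(12, 0) = -36
  z(5, 7) = -43  ←
  z(0, 10.33) = -41.33
The minimum is at p = 5, q = 7.

(5, 7)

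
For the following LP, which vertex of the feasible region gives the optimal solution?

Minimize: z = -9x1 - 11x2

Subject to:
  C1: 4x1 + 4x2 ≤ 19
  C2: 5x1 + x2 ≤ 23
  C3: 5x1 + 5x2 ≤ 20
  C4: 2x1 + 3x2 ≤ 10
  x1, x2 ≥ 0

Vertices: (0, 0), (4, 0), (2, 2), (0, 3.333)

Evaluate the objective at each vertex of the feasible region:
  z(0, 0) = 0
  z(4, 0) = -36
  z(2, 2) = -40  ←
  z(0, 3.333) = -36.67
The minimum is at x1 = 2, x2 = 2.

(2, 2)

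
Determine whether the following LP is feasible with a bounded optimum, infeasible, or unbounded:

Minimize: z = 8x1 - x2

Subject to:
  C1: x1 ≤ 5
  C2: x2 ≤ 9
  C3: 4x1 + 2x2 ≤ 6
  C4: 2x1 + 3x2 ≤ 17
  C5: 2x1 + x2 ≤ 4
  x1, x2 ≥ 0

Feasible with a bounded optimal solution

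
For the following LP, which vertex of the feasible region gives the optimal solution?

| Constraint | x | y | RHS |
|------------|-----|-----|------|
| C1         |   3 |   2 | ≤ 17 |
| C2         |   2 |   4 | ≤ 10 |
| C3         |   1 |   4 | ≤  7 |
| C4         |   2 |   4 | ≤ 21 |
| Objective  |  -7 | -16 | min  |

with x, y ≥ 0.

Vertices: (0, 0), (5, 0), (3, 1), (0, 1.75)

Evaluate the objective at each vertex of the feasible region:
  z(0, 0) = 0
  z(5, 0) = -35
  z(3, 1) = -37  ←
  z(0, 1.75) = -28
The minimum is at x = 3, y = 1.

(3, 1)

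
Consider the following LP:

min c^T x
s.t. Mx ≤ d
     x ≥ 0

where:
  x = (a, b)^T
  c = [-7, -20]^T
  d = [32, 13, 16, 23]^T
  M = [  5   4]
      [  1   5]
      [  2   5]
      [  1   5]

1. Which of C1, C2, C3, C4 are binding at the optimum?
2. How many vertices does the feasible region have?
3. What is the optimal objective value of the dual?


1. C2, C3
2. 5
3. -61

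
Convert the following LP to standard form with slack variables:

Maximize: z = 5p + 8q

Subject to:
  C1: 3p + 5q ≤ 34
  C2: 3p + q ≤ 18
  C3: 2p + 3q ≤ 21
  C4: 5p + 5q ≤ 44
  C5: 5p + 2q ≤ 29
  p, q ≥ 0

max z = 5p + 8q

s.t.
  3p + 5q + s1 = 34
  3p + q + s2 = 18
  2p + 3q + s3 = 21
  5p + 5q + s4 = 44
  5p + 2q + s5 = 29
  p, q, s1, s2, s3, s4, s5 ≥ 0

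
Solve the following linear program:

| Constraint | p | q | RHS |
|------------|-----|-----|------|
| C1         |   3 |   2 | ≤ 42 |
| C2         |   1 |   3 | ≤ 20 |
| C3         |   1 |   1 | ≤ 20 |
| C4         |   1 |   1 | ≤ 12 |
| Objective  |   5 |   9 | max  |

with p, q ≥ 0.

Evaluate the objective at each vertex of the feasible region:
  z(0, 0) = 0
  z(12, 0) = 60
  z(8, 4) = 76  ←
  z(0, 6.667) = 60
The maximum is at p = 8, q = 4.

p = 8, q = 4, z = 76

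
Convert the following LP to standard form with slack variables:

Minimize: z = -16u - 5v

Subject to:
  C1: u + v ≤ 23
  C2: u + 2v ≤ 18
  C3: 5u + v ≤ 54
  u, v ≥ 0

min z = -16u - 5v

s.t.
  u + v + s1 = 23
  u + 2v + s2 = 18
  5u + v + s3 = 54
  u, v, s1, s2, s3 ≥ 0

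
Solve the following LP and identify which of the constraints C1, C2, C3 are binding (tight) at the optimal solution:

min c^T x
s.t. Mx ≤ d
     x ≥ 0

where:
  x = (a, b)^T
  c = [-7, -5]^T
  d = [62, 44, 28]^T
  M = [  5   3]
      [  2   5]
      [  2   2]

At a = 10, b = 4, compute slack b - a·x for each constraint:
  C1: 62 − 62 = 0  (binding)
  C2: 44 − 40 = 4  (slack)
  C3: 28 − 28 = 0  (binding)

Optimal: a = 10, b = 4
Binding: C1, C3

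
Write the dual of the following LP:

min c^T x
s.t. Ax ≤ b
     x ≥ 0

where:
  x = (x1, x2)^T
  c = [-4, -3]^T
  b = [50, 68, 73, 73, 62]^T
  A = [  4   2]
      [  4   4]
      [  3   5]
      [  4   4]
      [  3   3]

Primal min cᵀx s.t. Ax ≤ b, x ≥ 0  →  Dual max −bᵀy s.t. Aᵀy ≥ −c, y ≥ 0.

Maximize: z = -50y1 - 68y2 - 73y3 - 73y4 - 62y5

Subject to:
  4y1 + 4y2 + 3y3 + 4y4 + 3y5 ≥ 4
  2y1 + 4y2 + 5y3 + 4y4 + 3y5 ≥ 3
  y1, y2, y3, y4, y5 ≥ 0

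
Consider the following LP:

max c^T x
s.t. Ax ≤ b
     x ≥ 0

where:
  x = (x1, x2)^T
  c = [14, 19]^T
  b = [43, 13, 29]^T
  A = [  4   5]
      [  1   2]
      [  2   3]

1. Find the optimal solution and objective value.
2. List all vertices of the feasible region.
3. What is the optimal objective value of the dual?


1. x1 = 7, x2 = 3, z = 155
2. (0, 0), (10.75, 0), (7, 3), (0, 6.5)
3. 155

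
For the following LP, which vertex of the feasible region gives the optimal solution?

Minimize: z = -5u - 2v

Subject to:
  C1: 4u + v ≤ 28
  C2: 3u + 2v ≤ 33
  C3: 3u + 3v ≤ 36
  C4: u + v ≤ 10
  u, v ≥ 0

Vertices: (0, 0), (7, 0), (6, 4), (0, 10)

Evaluate the objective at each vertex of the feasible region:
  z(0, 0) = 0
  z(7, 0) = -35
  z(6, 4) = -38  ←
  z(0, 10) = -20
The minimum is at u = 6, v = 4.

(6, 4)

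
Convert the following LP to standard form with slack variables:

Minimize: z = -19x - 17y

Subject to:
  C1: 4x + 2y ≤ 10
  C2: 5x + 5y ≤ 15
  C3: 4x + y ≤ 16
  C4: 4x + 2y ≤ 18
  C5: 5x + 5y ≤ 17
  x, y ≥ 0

min z = -19x - 17y

s.t.
  4x + 2y + s1 = 10
  5x + 5y + s2 = 15
  4x + y + s3 = 16
  4x + 2y + s4 = 18
  5x + 5y + s5 = 17
  x, y, s1, s2, s3, s4, s5 ≥ 0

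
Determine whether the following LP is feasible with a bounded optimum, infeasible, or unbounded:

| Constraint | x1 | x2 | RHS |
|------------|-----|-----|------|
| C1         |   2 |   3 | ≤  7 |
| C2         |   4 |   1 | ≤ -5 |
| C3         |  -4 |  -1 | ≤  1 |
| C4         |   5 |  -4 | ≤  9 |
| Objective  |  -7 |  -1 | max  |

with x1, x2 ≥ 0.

Infeasible (no feasible solution exists)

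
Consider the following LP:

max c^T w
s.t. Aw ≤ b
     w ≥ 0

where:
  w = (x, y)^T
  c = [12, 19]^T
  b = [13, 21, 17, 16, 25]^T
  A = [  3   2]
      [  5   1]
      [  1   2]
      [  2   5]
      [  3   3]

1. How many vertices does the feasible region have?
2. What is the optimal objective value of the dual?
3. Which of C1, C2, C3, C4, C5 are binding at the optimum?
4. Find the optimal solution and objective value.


1. 5
2. 74
3. C1, C4
4. x = 3, y = 2, z = 74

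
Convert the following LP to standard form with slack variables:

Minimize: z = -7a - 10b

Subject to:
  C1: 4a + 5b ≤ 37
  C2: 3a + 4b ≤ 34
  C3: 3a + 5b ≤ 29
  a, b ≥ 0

min z = -7a - 10b

s.t.
  4a + 5b + s1 = 37
  3a + 4b + s2 = 34
  3a + 5b + s3 = 29
  a, b, s1, s2, s3 ≥ 0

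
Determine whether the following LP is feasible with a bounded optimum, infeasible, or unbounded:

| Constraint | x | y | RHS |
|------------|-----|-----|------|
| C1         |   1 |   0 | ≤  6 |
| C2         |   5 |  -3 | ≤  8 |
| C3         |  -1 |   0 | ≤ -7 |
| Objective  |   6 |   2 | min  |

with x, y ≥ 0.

Infeasible (no feasible solution exists)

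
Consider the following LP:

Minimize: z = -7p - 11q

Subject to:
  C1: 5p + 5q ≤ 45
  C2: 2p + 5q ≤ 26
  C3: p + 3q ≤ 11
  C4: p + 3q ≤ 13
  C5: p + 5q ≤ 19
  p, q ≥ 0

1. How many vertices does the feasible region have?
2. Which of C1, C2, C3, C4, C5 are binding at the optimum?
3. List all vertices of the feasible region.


1. 4
2. C1, C3
3. (0, 0), (9, 0), (8, 1), (0, 3.667)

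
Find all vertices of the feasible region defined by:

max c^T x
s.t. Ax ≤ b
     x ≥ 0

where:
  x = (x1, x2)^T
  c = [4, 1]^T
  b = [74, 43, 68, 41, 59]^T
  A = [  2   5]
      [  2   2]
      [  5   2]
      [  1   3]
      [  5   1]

(0, 0), (11.8, 0), (10, 9), (9.385, 10.54), (0, 13.67)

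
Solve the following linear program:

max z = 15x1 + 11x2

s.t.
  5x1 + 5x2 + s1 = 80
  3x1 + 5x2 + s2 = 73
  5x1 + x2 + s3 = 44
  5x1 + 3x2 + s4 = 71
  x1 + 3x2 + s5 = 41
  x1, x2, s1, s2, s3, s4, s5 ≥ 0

Evaluate the objective at each vertex of the feasible region:
  z(0, 0) = 0
  z(8.8, 0) = 132
  z(7, 9) = 204  ←
  z(3.5, 12.5) = 190
  z(0, 13.67) = 150.3
The maximum is at x1 = 7, x2 = 9.

x1 = 7, x2 = 9, z = 204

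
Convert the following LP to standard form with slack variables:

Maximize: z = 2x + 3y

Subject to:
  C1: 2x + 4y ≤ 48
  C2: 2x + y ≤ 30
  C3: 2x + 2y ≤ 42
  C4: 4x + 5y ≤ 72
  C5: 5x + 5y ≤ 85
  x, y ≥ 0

max z = 2x + 3y

s.t.
  2x + 4y + s1 = 48
  2x + y + s2 = 30
  2x + 2y + s3 = 42
  4x + 5y + s4 = 72
  5x + 5y + s5 = 85
  x, y, s1, s2, s3, s4, s5 ≥ 0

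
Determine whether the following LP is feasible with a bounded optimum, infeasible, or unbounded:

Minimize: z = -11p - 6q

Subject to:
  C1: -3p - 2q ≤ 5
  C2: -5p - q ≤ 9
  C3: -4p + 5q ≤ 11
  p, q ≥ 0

Unbounded (objective can decrease without bound)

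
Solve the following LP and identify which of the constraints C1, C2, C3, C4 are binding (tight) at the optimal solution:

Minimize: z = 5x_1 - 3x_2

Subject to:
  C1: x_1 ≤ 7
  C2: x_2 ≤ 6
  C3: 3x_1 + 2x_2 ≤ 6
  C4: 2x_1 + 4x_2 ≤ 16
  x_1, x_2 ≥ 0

At x_1 = 0, x_2 = 3, compute slack b - a·x for each constraint:
  C1: 7 − 0 = 7  (slack)
  C2: 6 − 3 = 3  (slack)
  C3: 6 − 6 = 0  (binding)
  C4: 16 − 12 = 4  (slack)

Optimal: x_1 = 0, x_2 = 3
Binding: C3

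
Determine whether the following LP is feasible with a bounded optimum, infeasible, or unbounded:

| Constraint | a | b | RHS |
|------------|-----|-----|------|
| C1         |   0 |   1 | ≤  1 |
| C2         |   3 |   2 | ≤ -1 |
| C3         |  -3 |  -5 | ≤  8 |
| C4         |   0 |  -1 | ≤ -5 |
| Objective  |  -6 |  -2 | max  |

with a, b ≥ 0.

Infeasible (no feasible solution exists)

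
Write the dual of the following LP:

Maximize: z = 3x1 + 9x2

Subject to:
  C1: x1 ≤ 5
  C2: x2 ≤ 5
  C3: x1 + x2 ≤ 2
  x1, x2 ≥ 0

Primal max cᵀx s.t. Ax ≤ b, x ≥ 0  →  Dual min bᵀy s.t. Aᵀy ≥ c, y ≥ 0.

Minimize: z = 5y1 + 5y2 + 2y3

Subject to:
  y1 + y3 ≥ 3
  y2 + y3 ≥ 9
  y1, y2, y3 ≥ 0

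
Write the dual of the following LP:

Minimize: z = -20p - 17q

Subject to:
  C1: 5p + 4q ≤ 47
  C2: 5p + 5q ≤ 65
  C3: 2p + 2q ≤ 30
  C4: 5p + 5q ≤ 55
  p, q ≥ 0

Primal min cᵀx s.t. Ax ≤ b, x ≥ 0  →  Dual max −bᵀy s.t. Aᵀy ≥ −c, y ≥ 0.

Maximize: z = -47y1 - 65y2 - 30y3 - 55y4

Subject to:
  5y1 + 5y2 + 2y3 + 5y4 ≥ 20
  4y1 + 5y2 + 2y3 + 5y4 ≥ 17
  y1, y2, y3, y4 ≥ 0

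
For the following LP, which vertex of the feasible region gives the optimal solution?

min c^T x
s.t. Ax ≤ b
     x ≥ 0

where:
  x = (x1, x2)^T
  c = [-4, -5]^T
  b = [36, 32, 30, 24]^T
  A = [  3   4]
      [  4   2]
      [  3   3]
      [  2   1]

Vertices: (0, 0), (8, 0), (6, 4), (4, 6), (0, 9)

Evaluate the objective at each vertex of the feasible region:
  z(0, 0) = 0
  z(8, 0) = -32
  z(6, 4) = -44
  z(4, 6) = -46  ←
  z(0, 9) = -45
The minimum is at x1 = 4, x2 = 6.

(4, 6)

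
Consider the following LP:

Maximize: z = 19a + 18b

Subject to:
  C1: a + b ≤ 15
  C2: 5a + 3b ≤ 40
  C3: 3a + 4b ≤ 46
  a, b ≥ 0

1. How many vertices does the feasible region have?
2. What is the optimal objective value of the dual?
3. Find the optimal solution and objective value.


1. 4
2. 218
3. a = 2, b = 10, z = 218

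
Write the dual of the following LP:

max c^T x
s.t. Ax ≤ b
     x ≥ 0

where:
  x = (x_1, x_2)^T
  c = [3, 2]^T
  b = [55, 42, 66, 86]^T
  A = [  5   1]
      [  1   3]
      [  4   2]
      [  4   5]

Primal max cᵀx s.t. Ax ≤ b, x ≥ 0  →  Dual min bᵀy s.t. Aᵀy ≥ c, y ≥ 0.

Minimize: z = 55y1 + 42y2 + 66y3 + 86y4

Subject to:
  5y1 + y2 + 4y3 + 4y4 ≥ 3
  y1 + 3y2 + 2y3 + 5y4 ≥ 2
  y1, y2, y3, y4 ≥ 0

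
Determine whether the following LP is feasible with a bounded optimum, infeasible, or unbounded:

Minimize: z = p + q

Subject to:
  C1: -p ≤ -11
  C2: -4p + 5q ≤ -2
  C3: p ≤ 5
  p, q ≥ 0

Infeasible (no feasible solution exists)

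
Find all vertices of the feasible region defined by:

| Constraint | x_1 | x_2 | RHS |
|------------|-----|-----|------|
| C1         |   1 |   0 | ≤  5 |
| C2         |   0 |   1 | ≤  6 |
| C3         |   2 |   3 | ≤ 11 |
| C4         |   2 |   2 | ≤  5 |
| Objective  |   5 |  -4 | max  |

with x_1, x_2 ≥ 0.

(0, 0), (2.5, 0), (0, 2.5)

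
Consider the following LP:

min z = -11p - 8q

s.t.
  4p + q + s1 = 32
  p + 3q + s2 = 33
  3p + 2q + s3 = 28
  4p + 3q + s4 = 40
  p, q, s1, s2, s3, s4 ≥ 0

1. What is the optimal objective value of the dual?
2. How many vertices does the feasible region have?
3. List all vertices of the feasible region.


1. -108
2. 6
3. (0, 0), (8, 0), (7.2, 3.2), (4, 8), (2.333, 10.22), (0, 11)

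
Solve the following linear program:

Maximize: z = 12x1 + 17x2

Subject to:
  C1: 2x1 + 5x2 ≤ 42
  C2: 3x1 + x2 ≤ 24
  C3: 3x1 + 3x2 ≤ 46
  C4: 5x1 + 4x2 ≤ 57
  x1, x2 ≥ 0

Evaluate the objective at each vertex of the feasible region:
  z(0, 0) = 0
  z(8, 0) = 96
  z(6, 6) = 174  ←
  z(0, 8.4) = 142.8
The maximum is at x1 = 6, x2 = 6.

x1 = 6, x2 = 6, z = 174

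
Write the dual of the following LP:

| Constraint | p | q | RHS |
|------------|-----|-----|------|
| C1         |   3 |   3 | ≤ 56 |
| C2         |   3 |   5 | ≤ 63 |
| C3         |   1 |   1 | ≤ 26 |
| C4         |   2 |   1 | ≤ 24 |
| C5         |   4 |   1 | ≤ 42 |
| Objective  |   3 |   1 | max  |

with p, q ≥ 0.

Primal max cᵀx s.t. Ax ≤ b, x ≥ 0  →  Dual min bᵀy s.t. Aᵀy ≥ c, y ≥ 0.

Minimize: z = 56y1 + 63y2 + 26y3 + 24y4 + 42y5

Subject to:
  3y1 + 3y2 + y3 + 2y4 + 4y5 ≥ 3
  3y1 + 5y2 + y3 + y4 + y5 ≥ 1
  y1, y2, y3, y4, y5 ≥ 0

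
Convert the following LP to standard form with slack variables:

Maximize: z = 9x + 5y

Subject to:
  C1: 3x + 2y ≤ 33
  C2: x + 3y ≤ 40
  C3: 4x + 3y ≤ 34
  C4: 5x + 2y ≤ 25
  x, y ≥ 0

max z = 9x + 5y

s.t.
  3x + 2y + s1 = 33
  x + 3y + s2 = 40
  4x + 3y + s3 = 34
  5x + 2y + s4 = 25
  x, y, s1, s2, s3, s4 ≥ 0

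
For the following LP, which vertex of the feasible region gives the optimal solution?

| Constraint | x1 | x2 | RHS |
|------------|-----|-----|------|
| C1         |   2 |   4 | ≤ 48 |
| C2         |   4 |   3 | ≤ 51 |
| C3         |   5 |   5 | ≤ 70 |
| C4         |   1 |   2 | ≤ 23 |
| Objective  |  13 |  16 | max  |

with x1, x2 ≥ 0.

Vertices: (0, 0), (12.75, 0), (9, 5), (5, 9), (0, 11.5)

Evaluate the objective at each vertex of the feasible region:
  z(0, 0) = 0
  z(12.75, 0) = 165.8
  z(9, 5) = 197
  z(5, 9) = 209  ←
  z(0, 11.5) = 184
The maximum is at x1 = 5, x2 = 9.

(5, 9)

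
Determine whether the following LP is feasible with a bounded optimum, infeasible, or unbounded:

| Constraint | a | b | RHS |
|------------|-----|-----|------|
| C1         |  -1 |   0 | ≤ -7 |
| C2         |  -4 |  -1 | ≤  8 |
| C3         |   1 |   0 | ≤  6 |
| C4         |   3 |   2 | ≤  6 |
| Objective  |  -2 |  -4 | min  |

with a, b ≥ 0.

Infeasible (no feasible solution exists)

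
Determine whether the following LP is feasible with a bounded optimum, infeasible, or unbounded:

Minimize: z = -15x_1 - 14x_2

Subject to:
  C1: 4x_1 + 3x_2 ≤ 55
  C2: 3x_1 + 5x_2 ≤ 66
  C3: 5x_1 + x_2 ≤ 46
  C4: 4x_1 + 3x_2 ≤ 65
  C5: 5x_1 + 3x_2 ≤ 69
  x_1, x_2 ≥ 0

Feasible with a bounded optimal solution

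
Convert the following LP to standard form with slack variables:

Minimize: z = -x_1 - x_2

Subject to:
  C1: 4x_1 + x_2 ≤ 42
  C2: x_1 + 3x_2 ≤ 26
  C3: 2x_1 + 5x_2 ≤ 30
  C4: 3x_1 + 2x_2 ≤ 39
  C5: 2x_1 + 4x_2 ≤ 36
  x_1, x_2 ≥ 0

min z = -x_1 - x_2

s.t.
  4x_1 + x_2 + s1 = 42
  x_1 + 3x_2 + s2 = 26
  2x_1 + 5x_2 + s3 = 30
  3x_1 + 2x_2 + s4 = 39
  2x_1 + 4x_2 + s5 = 36
  x_1, x_2, s1, s2, s3, s4, s5 ≥ 0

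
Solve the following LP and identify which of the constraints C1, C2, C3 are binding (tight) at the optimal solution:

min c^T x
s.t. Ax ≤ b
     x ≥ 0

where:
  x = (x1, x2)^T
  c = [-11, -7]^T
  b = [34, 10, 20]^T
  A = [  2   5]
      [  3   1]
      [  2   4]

At x1 = 2, x2 = 4, compute slack b - a·x for each constraint:
  C1: 34 − 24 = 10  (slack)
  C2: 10 − 10 = 0  (binding)
  C3: 20 − 20 = 0  (binding)

Optimal: x1 = 2, x2 = 4
Binding: C2, C3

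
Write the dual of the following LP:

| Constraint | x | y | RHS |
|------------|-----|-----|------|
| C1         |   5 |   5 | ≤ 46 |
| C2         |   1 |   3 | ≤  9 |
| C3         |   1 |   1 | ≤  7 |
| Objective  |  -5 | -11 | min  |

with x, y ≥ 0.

Primal min cᵀx s.t. Ax ≤ b, x ≥ 0  →  Dual max −bᵀy s.t. Aᵀy ≥ −c, y ≥ 0.

Maximize: z = -46y1 - 9y2 - 7y3

Subject to:
  5y1 + y2 + y3 ≥ 5
  5y1 + 3y2 + y3 ≥ 11
  y1, y2, y3 ≥ 0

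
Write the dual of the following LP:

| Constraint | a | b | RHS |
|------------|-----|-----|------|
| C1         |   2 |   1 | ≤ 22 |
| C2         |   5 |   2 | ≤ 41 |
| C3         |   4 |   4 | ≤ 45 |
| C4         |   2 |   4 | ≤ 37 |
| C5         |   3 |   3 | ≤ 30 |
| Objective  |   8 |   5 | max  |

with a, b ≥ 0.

Primal max cᵀx s.t. Ax ≤ b, x ≥ 0  →  Dual min bᵀy s.t. Aᵀy ≥ c, y ≥ 0.

Minimize: z = 22y1 + 41y2 + 45y3 + 37y4 + 30y5

Subject to:
  2y1 + 5y2 + 4y3 + 2y4 + 3y5 ≥ 8
  y1 + 2y2 + 4y3 + 4y4 + 3y5 ≥ 5
  y1, y2, y3, y4, y5 ≥ 0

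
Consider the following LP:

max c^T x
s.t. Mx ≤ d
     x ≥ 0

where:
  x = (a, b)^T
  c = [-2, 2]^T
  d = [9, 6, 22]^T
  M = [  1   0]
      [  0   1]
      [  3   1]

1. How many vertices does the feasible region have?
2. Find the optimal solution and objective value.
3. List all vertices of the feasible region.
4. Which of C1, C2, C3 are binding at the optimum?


1. 4
2. a = 0, b = 6, z = 12
3. (0, 0), (7.333, 0), (5.333, 6), (0, 6)
4. C2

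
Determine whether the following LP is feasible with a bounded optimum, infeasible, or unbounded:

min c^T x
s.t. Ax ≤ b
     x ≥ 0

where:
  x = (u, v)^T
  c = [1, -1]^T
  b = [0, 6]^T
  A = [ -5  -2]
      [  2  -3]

Unbounded (objective can decrease without bound)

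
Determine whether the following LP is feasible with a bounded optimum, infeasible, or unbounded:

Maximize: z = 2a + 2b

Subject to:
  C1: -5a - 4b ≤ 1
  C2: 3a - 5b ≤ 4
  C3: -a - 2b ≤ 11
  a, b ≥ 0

Unbounded (objective can increase without bound)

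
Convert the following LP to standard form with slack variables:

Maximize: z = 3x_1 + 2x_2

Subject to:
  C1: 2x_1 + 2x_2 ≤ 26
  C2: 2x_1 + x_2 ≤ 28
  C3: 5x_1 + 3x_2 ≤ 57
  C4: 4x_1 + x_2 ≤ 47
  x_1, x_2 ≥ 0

max z = 3x_1 + 2x_2

s.t.
  2x_1 + 2x_2 + s1 = 26
  2x_1 + x_2 + s2 = 28
  5x_1 + 3x_2 + s3 = 57
  4x_1 + x_2 + s4 = 47
  x_1, x_2, s1, s2, s3, s4 ≥ 0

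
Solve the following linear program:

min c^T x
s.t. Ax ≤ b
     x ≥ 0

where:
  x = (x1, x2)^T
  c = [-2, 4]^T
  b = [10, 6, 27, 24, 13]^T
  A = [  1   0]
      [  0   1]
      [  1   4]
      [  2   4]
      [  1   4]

Evaluate the objective at each vertex of the feasible region:
  z(0, 0) = 0
  z(10, 0) = -20  ←
  z(10, 0.75) = -17
  z(0, 3.25) = 13
The minimum is at x1 = 10, x2 = 0.

x1 = 10, x2 = 0, z = -20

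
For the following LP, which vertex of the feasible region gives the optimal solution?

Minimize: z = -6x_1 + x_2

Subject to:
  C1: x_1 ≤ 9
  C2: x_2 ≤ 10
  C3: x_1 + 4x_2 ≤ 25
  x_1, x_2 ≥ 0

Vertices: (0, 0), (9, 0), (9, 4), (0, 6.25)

Evaluate the objective at each vertex of the feasible region:
  z(0, 0) = 0
  z(9, 0) = -54  ←
  z(9, 4) = -50
  z(0, 6.25) = 6.25
The minimum is at x_1 = 9, x_2 = 0.

(9, 0)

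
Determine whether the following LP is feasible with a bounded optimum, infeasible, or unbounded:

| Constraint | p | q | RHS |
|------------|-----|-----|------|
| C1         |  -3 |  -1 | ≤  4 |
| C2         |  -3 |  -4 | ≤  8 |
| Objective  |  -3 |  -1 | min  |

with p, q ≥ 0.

Unbounded (objective can decrease without bound)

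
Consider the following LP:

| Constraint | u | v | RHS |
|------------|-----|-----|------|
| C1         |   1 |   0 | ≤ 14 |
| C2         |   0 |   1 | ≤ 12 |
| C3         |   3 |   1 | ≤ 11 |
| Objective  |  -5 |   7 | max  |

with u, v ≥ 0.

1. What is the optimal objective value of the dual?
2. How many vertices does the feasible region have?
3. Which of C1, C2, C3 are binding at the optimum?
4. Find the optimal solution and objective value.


1. 77
2. 3
3. C3
4. u = 0, v = 11, z = 77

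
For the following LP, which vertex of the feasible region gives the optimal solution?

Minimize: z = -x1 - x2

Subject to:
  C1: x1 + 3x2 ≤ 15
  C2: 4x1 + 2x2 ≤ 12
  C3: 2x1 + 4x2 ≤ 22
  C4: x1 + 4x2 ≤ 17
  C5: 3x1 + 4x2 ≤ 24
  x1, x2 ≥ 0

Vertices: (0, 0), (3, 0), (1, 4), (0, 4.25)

Evaluate the objective at each vertex of the feasible region:
  z(0, 0) = 0
  z(3, 0) = -3
  z(1, 4) = -5  ←
  z(0, 4.25) = -4.25
The minimum is at x1 = 1, x2 = 4.

(1, 4)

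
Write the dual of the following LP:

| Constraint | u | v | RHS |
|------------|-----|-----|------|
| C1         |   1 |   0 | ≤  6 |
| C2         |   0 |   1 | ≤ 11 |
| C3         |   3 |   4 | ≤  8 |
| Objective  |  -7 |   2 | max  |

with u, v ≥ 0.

Primal max cᵀx s.t. Ax ≤ b, x ≥ 0  →  Dual min bᵀy s.t. Aᵀy ≥ c, y ≥ 0.

Minimize: z = 6y1 + 11y2 + 8y3

Subject to:
  y1 + 3y3 ≥ -7
  y2 + 4y3 ≥ 2
  y1, y2, y3 ≥ 0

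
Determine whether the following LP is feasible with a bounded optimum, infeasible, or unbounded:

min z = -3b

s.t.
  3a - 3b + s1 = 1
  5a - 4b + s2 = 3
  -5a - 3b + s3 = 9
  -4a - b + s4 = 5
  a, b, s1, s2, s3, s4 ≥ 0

Unbounded (objective can decrease without bound)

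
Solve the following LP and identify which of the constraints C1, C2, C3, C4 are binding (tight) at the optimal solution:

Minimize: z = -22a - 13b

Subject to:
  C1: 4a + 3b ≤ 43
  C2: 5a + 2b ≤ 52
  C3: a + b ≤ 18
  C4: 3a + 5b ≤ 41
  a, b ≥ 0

At a = 10, b = 1, compute slack b - a·x for each constraint:
  C1: 43 − 43 = 0  (binding)
  C2: 52 − 52 = 0  (binding)
  C3: 18 − 11 = 7  (slack)
  C4: 41 − 35 = 6  (slack)

Optimal: a = 10, b = 1
Binding: C1, C2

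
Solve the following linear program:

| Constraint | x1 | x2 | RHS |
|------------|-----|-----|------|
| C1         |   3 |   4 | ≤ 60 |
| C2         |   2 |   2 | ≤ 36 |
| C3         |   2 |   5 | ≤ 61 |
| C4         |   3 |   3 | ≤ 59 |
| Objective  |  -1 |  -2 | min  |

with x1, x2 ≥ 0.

Evaluate the objective at each vertex of the feasible region:
  z(0, 0) = 0
  z(18, 0) = -18
  z(12, 6) = -24
  z(8, 9) = -26  ←
  z(0, 12.2) = -24.4
The minimum is at x1 = 8, x2 = 9.

x1 = 8, x2 = 9, z = -26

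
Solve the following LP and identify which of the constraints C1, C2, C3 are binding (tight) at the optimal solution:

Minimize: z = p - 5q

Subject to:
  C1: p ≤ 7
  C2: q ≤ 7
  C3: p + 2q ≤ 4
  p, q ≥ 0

At p = 0, q = 2, compute slack b - a·x for each constraint:
  C1: 7 − 0 = 7  (slack)
  C2: 7 − 2 = 5  (slack)
  C3: 4 − 4 = 0  (binding)

Optimal: p = 0, q = 2
Binding: C3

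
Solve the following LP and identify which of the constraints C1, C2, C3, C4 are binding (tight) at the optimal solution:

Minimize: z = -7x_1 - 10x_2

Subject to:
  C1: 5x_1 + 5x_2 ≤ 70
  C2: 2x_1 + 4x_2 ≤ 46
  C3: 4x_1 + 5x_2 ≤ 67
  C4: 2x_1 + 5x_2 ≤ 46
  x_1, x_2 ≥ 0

At x_1 = 8, x_2 = 6, compute slack b - a·x for each constraint:
  C1: 70 − 70 = 0  (binding)
  C2: 46 − 40 = 6  (slack)
  C3: 67 − 62 = 5  (slack)
  C4: 46 − 46 = 0  (binding)

Optimal: x_1 = 8, x_2 = 6
Binding: C1, C4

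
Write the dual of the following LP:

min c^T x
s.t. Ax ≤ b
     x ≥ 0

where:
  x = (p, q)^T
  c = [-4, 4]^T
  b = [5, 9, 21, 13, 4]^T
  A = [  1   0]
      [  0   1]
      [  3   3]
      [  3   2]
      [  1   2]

Primal min cᵀx s.t. Ax ≤ b, x ≥ 0  →  Dual max −bᵀy s.t. Aᵀy ≥ −c, y ≥ 0.

Maximize: z = -5y1 - 9y2 - 21y3 - 13y4 - 4y5

Subject to:
  y1 + 3y3 + 3y4 + y5 ≥ 4
  y2 + 3y3 + 2y4 + 2y5 ≥ -4
  y1, y2, y3, y4, y5 ≥ 0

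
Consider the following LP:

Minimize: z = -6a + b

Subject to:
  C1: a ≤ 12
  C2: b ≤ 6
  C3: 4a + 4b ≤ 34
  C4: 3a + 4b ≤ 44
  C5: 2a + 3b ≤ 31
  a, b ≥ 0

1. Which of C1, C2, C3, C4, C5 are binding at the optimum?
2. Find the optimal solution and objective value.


1. C3
2. a = 8.5, b = 0, z = -51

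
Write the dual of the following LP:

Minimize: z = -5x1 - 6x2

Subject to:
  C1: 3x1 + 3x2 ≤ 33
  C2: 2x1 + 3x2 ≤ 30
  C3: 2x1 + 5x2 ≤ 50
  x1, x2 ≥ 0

Primal min cᵀx s.t. Ax ≤ b, x ≥ 0  →  Dual max −bᵀy s.t. Aᵀy ≥ −c, y ≥ 0.

Maximize: z = -33y1 - 30y2 - 50y3

Subject to:
  3y1 + 2y2 + 2y3 ≥ 5
  3y1 + 3y2 + 5y3 ≥ 6
  y1, y2, y3 ≥ 0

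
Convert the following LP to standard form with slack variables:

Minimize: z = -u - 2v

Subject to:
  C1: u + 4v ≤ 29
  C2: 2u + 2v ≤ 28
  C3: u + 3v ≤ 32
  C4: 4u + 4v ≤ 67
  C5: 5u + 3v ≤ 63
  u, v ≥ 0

min z = -u - 2v

s.t.
  u + 4v + s1 = 29
  2u + 2v + s2 = 28
  u + 3v + s3 = 32
  4u + 4v + s4 = 67
  5u + 3v + s5 = 63
  u, v, s1, s2, s3, s4, s5 ≥ 0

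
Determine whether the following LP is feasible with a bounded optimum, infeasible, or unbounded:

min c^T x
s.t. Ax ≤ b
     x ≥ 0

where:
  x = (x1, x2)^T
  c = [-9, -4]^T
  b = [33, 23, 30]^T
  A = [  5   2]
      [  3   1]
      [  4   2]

Feasible with a bounded optimal solution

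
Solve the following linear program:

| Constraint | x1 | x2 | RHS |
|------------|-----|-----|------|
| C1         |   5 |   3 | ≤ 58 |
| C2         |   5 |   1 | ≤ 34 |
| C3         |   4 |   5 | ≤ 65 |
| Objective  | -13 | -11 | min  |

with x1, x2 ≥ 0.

Evaluate the objective at each vertex of the feasible region:
  z(0, 0) = 0
  z(6.8, 0) = -88.4
  z(5, 9) = -164  ←
  z(0, 13) = -143
The minimum is at x1 = 5, x2 = 9.

x1 = 5, x2 = 9, z = -164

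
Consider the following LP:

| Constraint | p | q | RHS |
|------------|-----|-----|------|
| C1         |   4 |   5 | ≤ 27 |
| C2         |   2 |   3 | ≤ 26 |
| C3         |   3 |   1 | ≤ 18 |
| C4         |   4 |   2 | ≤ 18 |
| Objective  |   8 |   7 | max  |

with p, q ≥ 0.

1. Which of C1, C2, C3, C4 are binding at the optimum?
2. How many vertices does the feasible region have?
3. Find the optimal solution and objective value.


1. C1, C4
2. 4
3. p = 3, q = 3, z = 45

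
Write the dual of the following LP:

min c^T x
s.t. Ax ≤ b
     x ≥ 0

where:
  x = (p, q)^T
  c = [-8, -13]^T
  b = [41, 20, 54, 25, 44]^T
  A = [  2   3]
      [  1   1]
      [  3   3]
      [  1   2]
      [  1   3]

Primal min cᵀx s.t. Ax ≤ b, x ≥ 0  →  Dual max −bᵀy s.t. Aᵀy ≥ −c, y ≥ 0.

Maximize: z = -41y1 - 20y2 - 54y3 - 25y4 - 44y5

Subject to:
  2y1 + y2 + 3y3 + y4 + y5 ≥ 8
  3y1 + y2 + 3y3 + 2y4 + 3y5 ≥ 13
  y1, y2, y3, y4, y5 ≥ 0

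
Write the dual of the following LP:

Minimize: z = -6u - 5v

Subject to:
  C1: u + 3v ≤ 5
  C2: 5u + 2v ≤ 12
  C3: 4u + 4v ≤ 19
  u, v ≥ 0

Primal min cᵀx s.t. Ax ≤ b, x ≥ 0  →  Dual max −bᵀy s.t. Aᵀy ≥ −c, y ≥ 0.

Maximize: z = -5y1 - 12y2 - 19y3

Subject to:
  y1 + 5y2 + 4y3 ≥ 6
  3y1 + 2y2 + 4y3 ≥ 5
  y1, y2, y3 ≥ 0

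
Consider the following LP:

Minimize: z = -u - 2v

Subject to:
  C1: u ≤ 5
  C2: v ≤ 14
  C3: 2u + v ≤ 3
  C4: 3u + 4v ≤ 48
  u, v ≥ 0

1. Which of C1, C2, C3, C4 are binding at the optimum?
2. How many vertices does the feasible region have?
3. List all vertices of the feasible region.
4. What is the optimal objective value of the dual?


1. C3
2. 3
3. (0, 0), (1.5, 0), (0, 3)
4. -6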